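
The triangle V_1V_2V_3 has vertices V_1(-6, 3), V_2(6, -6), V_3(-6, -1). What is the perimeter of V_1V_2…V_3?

|V_1V_2| = √((12)² + (-9)²) = √225 = 15
|V_2V_3| = √((-12)² + (5)²) = √169 = 13
|V_3V_1| = √((0)² + (4)²) = √16 = 4
Perimeter = 15 + 13 + 4 = 32.

32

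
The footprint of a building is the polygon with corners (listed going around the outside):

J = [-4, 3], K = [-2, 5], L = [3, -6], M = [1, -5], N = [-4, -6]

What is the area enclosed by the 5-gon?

Apply the shoelace (surveyor's) formula: 2A = Σ (x_i·y_{i+1} − x_{i+1}·y_i), indices taken mod 5.
Cross-terms: -14, -3, -9, -26, -36  ⇒  Σ = -88
Area = |Σ|/2 = 44.

44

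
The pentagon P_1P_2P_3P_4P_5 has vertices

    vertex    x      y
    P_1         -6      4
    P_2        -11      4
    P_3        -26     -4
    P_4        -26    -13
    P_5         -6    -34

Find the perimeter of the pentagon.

|P_1P_2| = √((-5)² + (0)²) = √25 = 5
|P_2P_3| = √((-15)² + (-8)²) = √289 = 17
|P_3P_4| = √((0)² + (-9)²) = √81 = 9
|P_4P_5| = √((20)² + (-21)²) = √841 = 29
|P_5P_1| = √((0)² + (38)²) = √1444 = 38
Perimeter = 5 + 17 + 9 + 29 + 38 = 98.

98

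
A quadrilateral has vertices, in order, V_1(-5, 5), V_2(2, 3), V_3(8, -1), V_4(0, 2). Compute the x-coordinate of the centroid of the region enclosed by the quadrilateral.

Apply Gauss's area formula. First the cross-terms c_i = x_i·y_{i+1} − x_{i+1}·y_i:
  -25, -26, 16, 10  ⇒  2A = -25, A = -12.5.
Then Σ (x_i + x_{i+1})·c_i = -107, so x̄ = -107 / (6·(-12.5)) = 107/75.

107/75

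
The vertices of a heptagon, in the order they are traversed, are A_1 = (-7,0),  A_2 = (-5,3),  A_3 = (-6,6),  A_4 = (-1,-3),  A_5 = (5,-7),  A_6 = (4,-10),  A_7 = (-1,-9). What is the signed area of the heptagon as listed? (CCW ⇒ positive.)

A_1→A_2: (-7)(3) − (-5)(0) = -21
A_2→A_3: (-5)(6) − (-6)(3) = -12
A_3→A_4: (-6)(-3) − (-1)(6) = 24
A_4→A_5: (-1)(-7) − (5)(-3) = 22
A_5→A_6: (5)(-10) − (4)(-7) = -22
A_6→A_7: (4)(-9) − (-1)(-10) = -46
A_7→A_1: (-1)(0) − (-7)(-9) = -63
Σ = -118
Signed area = Σ/2 = -59 (negative ⇒ clockwise traversal).

-59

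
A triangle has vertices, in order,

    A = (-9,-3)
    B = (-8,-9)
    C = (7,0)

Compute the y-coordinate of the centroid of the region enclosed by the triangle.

Apply Gauss's area formula. First the cross-terms c_i = x_i·y_{i+1} − x_{i+1}·y_i:
  57, 63, -21  ⇒  2A = 99, A = 49.5.
Then Σ (y_i + y_{i+1})·c_i = -1188, so ȳ = -1188 / (6·49.5) = -4.

-4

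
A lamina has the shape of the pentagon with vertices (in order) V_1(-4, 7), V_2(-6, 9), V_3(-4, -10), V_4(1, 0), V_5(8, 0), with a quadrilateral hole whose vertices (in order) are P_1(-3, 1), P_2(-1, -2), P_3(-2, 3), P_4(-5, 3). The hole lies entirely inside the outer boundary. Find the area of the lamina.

77.5

Outer boundary:
Σ = (6) + (96) + (10) + (0) + (56) = 168
Area = |Σ|/2 = 84.
Hole:
Apply the surveyor's formula: 2A = Σ (x_i·y_{i+1} − x_{i+1}·y_i), indices taken mod 4.
Σ = (7) + (-7) + (9) + (4) = 13
Area = |Σ|/2 = 6.5.
Net area = 84 − 6.5 = 77.5.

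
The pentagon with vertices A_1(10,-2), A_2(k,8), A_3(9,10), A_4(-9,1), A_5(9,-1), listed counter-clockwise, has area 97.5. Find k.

The doubled signed area Σ (x_i y_{i+1} − x_{i+1} y_i) is linear in k.
With k=0 it equals 99; the coefficient of k is 12 (from the two edges through A_2).
So 12·k + 99 = 2·97.5 = 195 ⇒ k = 8.

8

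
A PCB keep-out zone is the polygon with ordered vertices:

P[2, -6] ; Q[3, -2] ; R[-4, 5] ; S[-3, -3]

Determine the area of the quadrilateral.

Cross-terms: 14, 7, 27, 24  ⇒  Σ = 72
Area = |Σ|/2 = 36.

36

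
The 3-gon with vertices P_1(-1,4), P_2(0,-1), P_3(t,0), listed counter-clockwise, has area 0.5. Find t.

Write out the shoelace sum; only the two edges meeting at P_3 involve t:
2·Area = [(0·0 − t·(-1)) + (t·4 − (-1)·0)] + 1
       = 5·t + 1 = 1
⇒ t = 0.

0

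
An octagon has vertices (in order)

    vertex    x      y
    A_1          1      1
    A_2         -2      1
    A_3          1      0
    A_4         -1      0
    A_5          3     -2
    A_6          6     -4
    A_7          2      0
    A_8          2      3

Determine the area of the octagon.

8.5

Σ = (3) + (-1) + (0) + (2) + (0) + (8) + (6) + (-1) = 17
Area = |Σ|/2 = 8.5.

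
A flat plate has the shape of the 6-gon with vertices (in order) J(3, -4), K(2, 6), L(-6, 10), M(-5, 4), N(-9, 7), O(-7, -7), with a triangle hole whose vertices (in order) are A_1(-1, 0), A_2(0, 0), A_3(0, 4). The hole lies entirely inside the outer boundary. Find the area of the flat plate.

133

Outer boundary:
Apply the shoelace (surveyor's) formula: 2A = Σ (x_i·y_{i+1} − x_{i+1}·y_i), indices taken mod 6.
J→K: (3)(6) − (2)(-4) = 26
K→L: (2)(10) − (-6)(6) = 56
L→M: (-6)(4) − (-5)(10) = 26
M→N: (-5)(7) − (-9)(4) = 1
N→O: (-9)(-7) − (-7)(7) = 112
O→J: (-7)(-4) − (3)(-7) = 49
Σ = 270
Area = |Σ|/2 = 135.
Hole:
A_1→A_2: (-1)(0) − (0)(0) = 0
A_2→A_3: (0)(4) − (0)(0) = 0
A_3→A_1: (0)(0) − (-1)(4) = 4
Σ = 4
Area = |Σ|/2 = 2.
Net area = 135 − 2 = 133.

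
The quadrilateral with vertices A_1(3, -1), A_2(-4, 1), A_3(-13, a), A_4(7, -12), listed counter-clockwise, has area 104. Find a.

The doubled signed area Σ (x_i y_{i+1} − x_{i+1} y_i) is linear in a.
With a=0 it equals 197; the coefficient of a is -11 (from the two edges through A_3).
So -11·a + 197 = 2·104 = 208 ⇒ a = -1.

-1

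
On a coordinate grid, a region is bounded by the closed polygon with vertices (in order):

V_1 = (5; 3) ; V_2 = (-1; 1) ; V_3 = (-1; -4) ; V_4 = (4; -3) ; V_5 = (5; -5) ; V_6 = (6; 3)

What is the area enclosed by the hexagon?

Apply the surveyor's formula: 2A = Σ (x_i·y_{i+1} − x_{i+1}·y_i), indices taken mod 6.
Σ = (8) + (5) + (19) + (-5) + (45) + (3) = 75
Area = |Σ|/2 = 37.5.

37.5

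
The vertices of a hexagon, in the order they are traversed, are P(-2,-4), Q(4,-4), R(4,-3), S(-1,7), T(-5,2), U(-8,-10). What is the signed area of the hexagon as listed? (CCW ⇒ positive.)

82

Apply the surveyor's formula: 2A = Σ (x_i·y_{i+1} − x_{i+1}·y_i), indices taken mod 6.
Cross-terms: 24, 4, 25, 33, 66, 12  ⇒  Σ = 164
Signed area = Σ/2 = 82 (positive ⇒ counter-clockwise traversal).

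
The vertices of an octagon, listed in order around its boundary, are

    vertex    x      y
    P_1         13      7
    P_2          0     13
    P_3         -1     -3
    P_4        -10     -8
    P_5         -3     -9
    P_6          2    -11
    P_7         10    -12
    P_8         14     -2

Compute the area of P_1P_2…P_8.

Apply the surveyor's formula: 2A = Σ (x_i·y_{i+1} − x_{i+1}·y_i), indices taken mod 8.
Cross-terms: 169, 13, -22, 66, 51, 86, 148, 124  ⇒  Σ = 635
Area = |Σ|/2 = 317.5.

317.5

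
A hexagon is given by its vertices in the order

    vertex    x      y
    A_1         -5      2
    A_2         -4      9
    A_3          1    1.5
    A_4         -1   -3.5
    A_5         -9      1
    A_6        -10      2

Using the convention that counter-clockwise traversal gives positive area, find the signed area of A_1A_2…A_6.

A_1→A_2: (-5)(9) − (-4)(2) = -37
A_2→A_3: (-4)(1.5) − (1)(9) = -15
A_3→A_4: (1)(-3.5) − (-1)(1.5) = -2
A_4→A_5: (-1)(1) − (-9)(-3.5) = -32.5
A_5→A_6: (-9)(2) − (-10)(1) = -8
A_6→A_1: (-10)(2) − (-5)(2) = -10
Σ = -104.5
Signed area = Σ/2 = -52.25 (negative ⇒ clockwise traversal).

-52.25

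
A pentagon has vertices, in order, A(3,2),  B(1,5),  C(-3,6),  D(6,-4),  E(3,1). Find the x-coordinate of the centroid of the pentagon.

Apply the surveyor's formula. First the cross-terms c_i = x_i·y_{i+1} − x_{i+1}·y_i:
  13, 21, -24, 18, 3  ⇒  2A = 31, A = 15.5.
Then Σ (x_i + x_{i+1})·c_i = 118, so x̄ = 118 / (6·15.5) = 118/93.

118/93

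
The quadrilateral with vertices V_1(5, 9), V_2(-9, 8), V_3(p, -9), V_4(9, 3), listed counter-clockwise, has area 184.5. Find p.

The doubled signed area Σ (x_i y_{i+1} − x_{i+1} y_i) is linear in p.
With p=0 it equals 349; the coefficient of p is -5 (from the two edges through V_3).
So -5·p + 349 = 2·184.5 = 369 ⇒ p = -4.

-4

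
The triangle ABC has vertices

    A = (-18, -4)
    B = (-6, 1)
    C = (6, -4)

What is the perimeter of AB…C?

50

|AB| = √((12)² + (5)²) = √169 = 13
|BC| = √((12)² + (-5)²) = √169 = 13
|CA| = √((-24)² + (0)²) = √576 = 24
Perimeter = 13 + 13 + 24 = 50.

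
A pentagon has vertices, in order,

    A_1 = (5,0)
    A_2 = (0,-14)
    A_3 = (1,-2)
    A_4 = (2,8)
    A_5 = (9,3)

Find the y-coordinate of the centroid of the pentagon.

Apply the shoelace formula. First the cross-terms c_i = x_i·y_{i+1} − x_{i+1}·y_i:
  -70, 14, 12, -66, -15  ⇒  2A = -125, A = -62.5.
Then Σ (y_i + y_{i+1})·c_i = 57, so ȳ = 57 / (6·(-62.5)) = -0.152.

-0.152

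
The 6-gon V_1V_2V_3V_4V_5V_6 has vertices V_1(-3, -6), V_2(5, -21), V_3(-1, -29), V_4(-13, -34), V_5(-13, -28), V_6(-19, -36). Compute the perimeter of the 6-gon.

|V_1V_2| = √((8)² + (-15)²) = √289 = 17
|V_2V_3| = √((-6)² + (-8)²) = √100 = 10
|V_3V_4| = √((-12)² + (-5)²) = √169 = 13
|V_4V_5| = √((0)² + (6)²) = √36 = 6
|V_5V_6| = √((-6)² + (-8)²) = √100 = 10
|V_6V_1| = √((16)² + (30)²) = √1156 = 34
Perimeter = 17 + 10 + 13 + 6 + 10 + 34 = 90.

90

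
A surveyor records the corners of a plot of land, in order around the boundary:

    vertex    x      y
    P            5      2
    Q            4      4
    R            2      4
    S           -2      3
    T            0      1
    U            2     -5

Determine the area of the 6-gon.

29.5

Σ = (12) + (8) + (14) + (-2) + (-2) + (29) = 59
Area = |Σ|/2 = 29.5.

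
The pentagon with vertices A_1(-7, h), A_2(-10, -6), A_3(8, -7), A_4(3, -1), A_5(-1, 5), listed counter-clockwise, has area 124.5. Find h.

3

Write out the shoelace sum; only the two edges meeting at A_1 involve h:
2·Area = [((-1)·h − (-7)·5) + ((-7)·(-6) − (-10)·h)] + 145
       = 9·h + 222 = 249
⇒ h = 3.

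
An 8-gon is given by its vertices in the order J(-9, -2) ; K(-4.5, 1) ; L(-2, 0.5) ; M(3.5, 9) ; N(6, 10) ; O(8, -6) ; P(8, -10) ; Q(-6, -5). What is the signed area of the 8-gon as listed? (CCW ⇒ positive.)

Σ = (-18) + (-0.25) + (-19.75) + (-19) + (-116) + (-32) + (-100) + (-33) = -338
Signed area = Σ/2 = -169 (negative ⇒ clockwise traversal).

-169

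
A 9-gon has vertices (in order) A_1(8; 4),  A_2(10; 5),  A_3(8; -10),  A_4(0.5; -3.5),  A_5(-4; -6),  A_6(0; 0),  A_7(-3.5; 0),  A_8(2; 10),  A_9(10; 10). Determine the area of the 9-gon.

167.5

Apply the shoelace (surveyor's) formula: 2A = Σ (x_i·y_{i+1} − x_{i+1}·y_i), indices taken mod 9.
Σ = (0) + (-140) + (-23) + (-17) + (0) + (0) + (-35) + (-80) + (-40) = -335
Area = |Σ|/2 = 167.5.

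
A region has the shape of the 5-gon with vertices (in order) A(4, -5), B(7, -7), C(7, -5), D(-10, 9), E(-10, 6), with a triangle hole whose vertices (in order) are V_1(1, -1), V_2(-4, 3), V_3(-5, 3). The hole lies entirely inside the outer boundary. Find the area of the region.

43

Outer boundary:
Apply the shoelace formula: 2A = Σ (x_i·y_{i+1} − x_{i+1}·y_i), indices taken mod 5.
Σ = (7) + (14) + (13) + (30) + (26) = 90
Area = |Σ|/2 = 45.
Hole:
Apply Gauss's area formula: 2A = Σ (x_i·y_{i+1} − x_{i+1}·y_i), indices taken mod 3.
Cross-terms: -1, 3, 2  ⇒  Σ = 4
Area = |Σ|/2 = 2.
Net area = 45 − 2 = 43.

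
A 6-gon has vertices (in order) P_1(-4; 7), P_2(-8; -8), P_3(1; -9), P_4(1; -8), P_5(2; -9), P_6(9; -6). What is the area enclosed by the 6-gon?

Σ = (88) + (80) + (1) + (7) + (69) + (39) = 284
Area = |Σ|/2 = 142.

142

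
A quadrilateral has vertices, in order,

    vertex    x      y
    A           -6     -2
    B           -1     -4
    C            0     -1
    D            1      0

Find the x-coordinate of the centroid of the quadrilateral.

-24/11

Apply the shoelace (surveyor's) formula. First the cross-terms c_i = x_i·y_{i+1} − x_{i+1}·y_i:
  22, 1, 1, -2  ⇒  2A = 22, A = 11.
Then Σ (x_i + x_{i+1})·c_i = -144, so x̄ = -144 / (6·11) = -24/11.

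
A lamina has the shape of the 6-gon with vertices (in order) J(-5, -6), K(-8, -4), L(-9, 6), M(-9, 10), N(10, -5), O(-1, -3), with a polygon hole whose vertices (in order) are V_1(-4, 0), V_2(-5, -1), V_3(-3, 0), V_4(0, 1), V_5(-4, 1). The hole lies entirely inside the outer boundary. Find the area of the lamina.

120.5

Outer boundary:
Σ = (-28) + (-84) + (-36) + (-55) + (-35) + (-9) = -247
Area = |Σ|/2 = 123.5.
Hole:
Σ = (4) + (-3) + (-3) + (4) + (4) = 6
Area = |Σ|/2 = 3.
Net area = 123.5 − 3 = 120.5.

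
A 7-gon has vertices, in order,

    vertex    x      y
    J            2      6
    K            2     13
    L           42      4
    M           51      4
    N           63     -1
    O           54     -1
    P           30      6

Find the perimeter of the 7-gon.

|JK| = √((0)² + (7)²) = √49 = 7
|KL| = √((40)² + (-9)²) = √1681 = 41
|LM| = √((9)² + (0)²) = √81 = 9
|MN| = √((12)² + (-5)²) = √169 = 13
|NO| = √((-9)² + (0)²) = √81 = 9
|OP| = √((-24)² + (7)²) = √625 = 25
|PJ| = √((-28)² + (0)²) = √784 = 28
Perimeter = 7 + 41 + 9 + 13 + 9 + 25 + 28 = 132.

132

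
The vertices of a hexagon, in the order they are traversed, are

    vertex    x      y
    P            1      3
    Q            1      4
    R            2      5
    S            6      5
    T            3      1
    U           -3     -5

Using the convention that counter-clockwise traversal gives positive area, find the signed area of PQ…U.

Apply Gauss's area formula: 2A = Σ (x_i·y_{i+1} − x_{i+1}·y_i), indices taken mod 6.
Σ = (1) + (-3) + (-20) + (-9) + (-12) + (-4) = -47
Signed area = Σ/2 = -23.5 (negative ⇒ clockwise traversal).

-23.5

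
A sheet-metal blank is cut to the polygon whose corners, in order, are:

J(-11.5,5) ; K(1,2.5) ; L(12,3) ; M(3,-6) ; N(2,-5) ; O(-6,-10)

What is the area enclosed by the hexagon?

Apply the surveyor's formula: 2A = Σ (x_i·y_{i+1} − x_{i+1}·y_i), indices taken mod 6.
J→K: (-11.5)(2.5) − (1)(5) = -33.75
K→L: (1)(3) − (12)(2.5) = -27
L→M: (12)(-6) − (3)(3) = -81
M→N: (3)(-5) − (2)(-6) = -3
N→O: (2)(-10) − (-6)(-5) = -50
O→J: (-6)(5) − (-11.5)(-10) = -145
Σ = -339.75
Area = |Σ|/2 = 169.875.

169.875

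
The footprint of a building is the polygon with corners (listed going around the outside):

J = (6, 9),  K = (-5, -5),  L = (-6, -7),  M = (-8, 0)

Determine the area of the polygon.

54

Σ = (15) + (5) + (-56) + (-72) = -108
Area = |Σ|/2 = 54.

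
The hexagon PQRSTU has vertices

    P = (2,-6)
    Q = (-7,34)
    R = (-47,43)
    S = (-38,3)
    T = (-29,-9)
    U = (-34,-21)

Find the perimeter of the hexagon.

190

|PQ| = √((-9)² + (40)²) = √1681 = 41
|QR| = √((-40)² + (9)²) = √1681 = 41
|RS| = √((9)² + (-40)²) = √1681 = 41
|ST| = √((9)² + (-12)²) = √225 = 15
|TU| = √((-5)² + (-12)²) = √169 = 13
|UP| = √((36)² + (15)²) = √1521 = 39
Perimeter = 41 + 41 + 41 + 15 + 13 + 39 = 190.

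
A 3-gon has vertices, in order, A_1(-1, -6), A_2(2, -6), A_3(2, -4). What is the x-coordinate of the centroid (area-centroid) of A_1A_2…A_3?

1

Apply the surveyor's formula. First the cross-terms c_i = x_i·y_{i+1} − x_{i+1}·y_i:
  18, 4, -16  ⇒  2A = 6, A = 3.
Then Σ (x_i + x_{i+1})·c_i = 18, so x̄ = 18 / (6·3) = 1.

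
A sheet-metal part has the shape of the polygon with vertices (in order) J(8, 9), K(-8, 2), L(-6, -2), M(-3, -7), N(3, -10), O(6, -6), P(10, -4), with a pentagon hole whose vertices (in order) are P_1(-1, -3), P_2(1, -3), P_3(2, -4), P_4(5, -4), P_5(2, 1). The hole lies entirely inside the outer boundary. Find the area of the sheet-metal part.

Outer boundary:
Apply Gauss's area formula: 2A = Σ (x_i·y_{i+1} − x_{i+1}·y_i), indices taken mod 7.
Σ = (88) + (28) + (36) + (51) + (42) + (36) + (122) = 403
Area = |Σ|/2 = 201.5.
Hole:
Apply Gauss's area formula: 2A = Σ (x_i·y_{i+1} − x_{i+1}·y_i), indices taken mod 5.
Cross-terms: 6, 2, 12, 13, -5  ⇒  Σ = 28
Area = |Σ|/2 = 14.
Net area = 201.5 − 14 = 187.5.

187.5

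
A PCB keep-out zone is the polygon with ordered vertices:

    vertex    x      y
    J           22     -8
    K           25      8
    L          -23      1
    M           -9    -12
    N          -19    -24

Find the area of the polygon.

Apply the shoelace (surveyor's) formula: 2A = Σ (x_i·y_{i+1} − x_{i+1}·y_i), indices taken mod 5.
J→K: (22)(8) − (25)(-8) = 376
K→L: (25)(1) − (-23)(8) = 209
L→M: (-23)(-12) − (-9)(1) = 285
M→N: (-9)(-24) − (-19)(-12) = -12
N→J: (-19)(-8) − (22)(-24) = 680
Σ = 1538
Area = |Σ|/2 = 769.

769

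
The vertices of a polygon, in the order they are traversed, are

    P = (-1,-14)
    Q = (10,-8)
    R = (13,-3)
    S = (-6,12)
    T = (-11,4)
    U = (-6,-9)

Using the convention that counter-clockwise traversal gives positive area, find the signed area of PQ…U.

Apply the shoelace formula: 2A = Σ (x_i·y_{i+1} − x_{i+1}·y_i), indices taken mod 6.
Σ = (148) + (74) + (138) + (108) + (123) + (75) = 666
Signed area = Σ/2 = 333 (positive ⇒ counter-clockwise traversal).

333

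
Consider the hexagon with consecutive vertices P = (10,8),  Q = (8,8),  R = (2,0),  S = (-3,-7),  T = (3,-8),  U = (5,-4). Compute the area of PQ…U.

Cross-terms: 16, -16, -14, 45, 28, 80  ⇒  Σ = 139
Area = |Σ|/2 = 69.5.

69.5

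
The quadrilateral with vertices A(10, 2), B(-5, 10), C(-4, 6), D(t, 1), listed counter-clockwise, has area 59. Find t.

-3

Write out the shoelace sum; only the two edges meeting at D involve t:
2·Area = [((-4)·1 − t·6) + (t·2 − 10·1)] + 120
       = -4·t + 106 = 118
⇒ t = -3.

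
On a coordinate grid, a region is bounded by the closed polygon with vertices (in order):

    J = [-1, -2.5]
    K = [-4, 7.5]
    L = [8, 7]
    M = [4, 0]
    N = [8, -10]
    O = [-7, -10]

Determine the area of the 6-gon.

Apply the shoelace formula: 2A = Σ (x_i·y_{i+1} − x_{i+1}·y_i), indices taken mod 6.
J→K: (-1)(7.5) − (-4)(-2.5) = -17.5
K→L: (-4)(7) − (8)(7.5) = -88
L→M: (8)(0) − (4)(7) = -28
M→N: (4)(-10) − (8)(0) = -40
N→O: (8)(-10) − (-7)(-10) = -150
O→J: (-7)(-2.5) − (-1)(-10) = 7.5
Σ = -316
Area = |Σ|/2 = 158.

158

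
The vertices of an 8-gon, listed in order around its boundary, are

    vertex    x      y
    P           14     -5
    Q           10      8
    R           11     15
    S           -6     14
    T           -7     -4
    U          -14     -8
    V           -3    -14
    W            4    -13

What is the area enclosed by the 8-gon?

Σ = (162) + (62) + (244) + (122) + (0) + (172) + (95) + (162) = 1019
Area = |Σ|/2 = 509.5.

509.5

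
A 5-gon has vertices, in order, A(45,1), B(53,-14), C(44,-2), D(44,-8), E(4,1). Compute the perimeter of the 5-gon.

120

|AB| = √((8)² + (-15)²) = √289 = 17
|BC| = √((-9)² + (12)²) = √225 = 15
|CD| = √((0)² + (-6)²) = √36 = 6
|DE| = √((-40)² + (9)²) = √1681 = 41
|EA| = √((41)² + (0)²) = √1681 = 41
Perimeter = 17 + 15 + 6 + 41 + 41 = 120.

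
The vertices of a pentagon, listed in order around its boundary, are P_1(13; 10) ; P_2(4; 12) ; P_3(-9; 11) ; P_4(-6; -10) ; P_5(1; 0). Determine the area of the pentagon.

222

Σ = (116) + (152) + (156) + (10) + (10) = 444
Area = |Σ|/2 = 222.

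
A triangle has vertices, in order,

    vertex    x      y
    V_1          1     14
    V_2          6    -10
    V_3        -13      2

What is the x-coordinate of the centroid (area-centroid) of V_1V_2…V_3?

Apply the shoelace (surveyor's) formula. First the cross-terms c_i = x_i·y_{i+1} − x_{i+1}·y_i:
  -94, -118, -184  ⇒  2A = -396, A = -198.
Then Σ (x_i + x_{i+1})·c_i = 2376, so x̄ = 2376 / (6·(-198)) = -2.

-2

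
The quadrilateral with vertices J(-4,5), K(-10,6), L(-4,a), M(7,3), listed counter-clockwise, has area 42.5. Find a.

0

The doubled signed area Σ (x_i y_{i+1} − x_{i+1} y_i) is linear in a.
With a=0 it equals 85; the coefficient of a is -17 (from the two edges through L).
So -17·a + 85 = 2·42.5 = 85 ⇒ a = 0.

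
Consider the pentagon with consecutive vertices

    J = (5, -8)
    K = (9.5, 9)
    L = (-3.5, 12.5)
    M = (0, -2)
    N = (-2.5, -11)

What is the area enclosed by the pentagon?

174.125

Apply the shoelace formula: 2A = Σ (x_i·y_{i+1} − x_{i+1}·y_i), indices taken mod 5.
Cross-terms: 121, 150.25, 7, -5, 75  ⇒  Σ = 348.25
Area = |Σ|/2 = 174.125.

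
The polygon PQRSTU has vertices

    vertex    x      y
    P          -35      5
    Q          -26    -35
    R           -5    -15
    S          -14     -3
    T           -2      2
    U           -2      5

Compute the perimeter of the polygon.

134

|PQ| = √((9)² + (-40)²) = √1681 = 41
|QR| = √((21)² + (20)²) = √841 = 29
|RS| = √((-9)² + (12)²) = √225 = 15
|ST| = √((12)² + (5)²) = √169 = 13
|TU| = √((0)² + (3)²) = √9 = 3
|UP| = √((-33)² + (0)²) = √1089 = 33
Perimeter = 41 + 29 + 15 + 13 + 3 + 33 = 134.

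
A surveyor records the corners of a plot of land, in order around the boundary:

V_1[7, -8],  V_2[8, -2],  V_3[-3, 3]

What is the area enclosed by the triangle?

V_1→V_2: (7)(-2) − (8)(-8) = 50
V_2→V_3: (8)(3) − (-3)(-2) = 18
V_3→V_1: (-3)(-8) − (7)(3) = 3
Σ = 71
Area = |Σ|/2 = 35.5.

35.5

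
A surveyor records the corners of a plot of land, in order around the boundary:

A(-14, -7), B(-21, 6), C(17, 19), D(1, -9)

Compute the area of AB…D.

Cross-terms: -231, -501, -172, -133  ⇒  Σ = -1037
Area = |Σ|/2 = 518.5.

518.5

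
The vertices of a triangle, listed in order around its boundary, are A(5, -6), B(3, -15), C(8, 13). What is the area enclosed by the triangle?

5.5

Σ = (-57) + (159) + (-113) = -11
Area = |Σ|/2 = 5.5.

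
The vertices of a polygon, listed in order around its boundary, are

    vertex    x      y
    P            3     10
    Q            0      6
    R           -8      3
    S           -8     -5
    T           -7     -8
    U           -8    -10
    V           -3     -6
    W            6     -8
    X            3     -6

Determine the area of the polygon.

Σ = (18) + (48) + (64) + (29) + (6) + (18) + (60) + (-12) + (48) = 279
Area = |Σ|/2 = 139.5.

139.5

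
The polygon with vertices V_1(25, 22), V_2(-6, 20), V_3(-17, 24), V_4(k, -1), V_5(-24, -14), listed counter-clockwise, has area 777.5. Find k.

The doubled signed area Σ (x_i y_{i+1} − x_{i+1} y_i) is linear in k.
With k=0 it equals 643; the coefficient of k is -38 (from the two edges through V_4).
So -38·k + 643 = 2·777.5 = 1555 ⇒ k = -24.

-24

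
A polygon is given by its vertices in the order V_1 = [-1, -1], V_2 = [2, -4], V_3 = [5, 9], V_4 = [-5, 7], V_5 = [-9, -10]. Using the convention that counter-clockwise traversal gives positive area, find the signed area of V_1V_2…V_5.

V_1→V_2: (-1)(-4) − (2)(-1) = 6
V_2→V_3: (2)(9) − (5)(-4) = 38
V_3→V_4: (5)(7) − (-5)(9) = 80
V_4→V_5: (-5)(-10) − (-9)(7) = 113
V_5→V_1: (-9)(-1) − (-1)(-10) = -1
Σ = 236
Signed area = Σ/2 = 118 (positive ⇒ counter-clockwise traversal).

118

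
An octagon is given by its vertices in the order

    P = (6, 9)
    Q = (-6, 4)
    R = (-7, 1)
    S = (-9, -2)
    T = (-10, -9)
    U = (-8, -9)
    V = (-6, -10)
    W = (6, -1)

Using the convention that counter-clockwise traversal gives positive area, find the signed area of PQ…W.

Apply Gauss's area formula: 2A = Σ (x_i·y_{i+1} − x_{i+1}·y_i), indices taken mod 8.
Cross-terms: 78, 22, 23, 61, 18, 26, 66, 60  ⇒  Σ = 354
Signed area = Σ/2 = 177 (positive ⇒ counter-clockwise traversal).

177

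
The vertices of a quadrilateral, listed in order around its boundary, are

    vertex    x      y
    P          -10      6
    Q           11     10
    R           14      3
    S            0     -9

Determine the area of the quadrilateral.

Σ = (-166) + (-107) + (-126) + (-90) = -489
Area = |Σ|/2 = 244.5.

244.5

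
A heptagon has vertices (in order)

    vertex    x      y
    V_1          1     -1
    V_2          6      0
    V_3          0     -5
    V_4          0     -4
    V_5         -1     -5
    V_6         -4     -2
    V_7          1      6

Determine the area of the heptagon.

37.5

Apply the shoelace formula: 2A = Σ (x_i·y_{i+1} − x_{i+1}·y_i), indices taken mod 7.
Cross-terms: 6, -30, 0, -4, -18, -22, -7  ⇒  Σ = -75
Area = |Σ|/2 = 37.5.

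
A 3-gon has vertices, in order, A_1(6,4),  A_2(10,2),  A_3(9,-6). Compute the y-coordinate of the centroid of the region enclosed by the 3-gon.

0

Apply the shoelace (surveyor's) formula. First the cross-terms c_i = x_i·y_{i+1} − x_{i+1}·y_i:
  -28, -78, 72  ⇒  2A = -34, A = -17.
Then Σ (y_i + y_{i+1})·c_i = 0, so ȳ = 0 / (6·(-17)) = 0.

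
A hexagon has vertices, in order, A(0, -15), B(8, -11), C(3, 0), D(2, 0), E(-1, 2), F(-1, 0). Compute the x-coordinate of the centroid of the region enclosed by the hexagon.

218/87

Apply Gauss's area formula. First the cross-terms c_i = x_i·y_{i+1} − x_{i+1}·y_i:
  120, 33, 0, 4, 2, 15  ⇒  2A = 174, A = 87.
Then Σ (x_i + x_{i+1})·c_i = 1308, so x̄ = 1308 / (6·87) = 218/87.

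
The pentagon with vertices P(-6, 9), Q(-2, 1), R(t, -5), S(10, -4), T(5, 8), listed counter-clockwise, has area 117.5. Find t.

The doubled signed area Σ (x_i y_{i+1} − x_{i+1} y_i) is linear in t.
With t=0 it equals 265; the coefficient of t is -5 (from the two edges through R).
So -5·t + 265 = 2·117.5 = 235 ⇒ t = 6.

6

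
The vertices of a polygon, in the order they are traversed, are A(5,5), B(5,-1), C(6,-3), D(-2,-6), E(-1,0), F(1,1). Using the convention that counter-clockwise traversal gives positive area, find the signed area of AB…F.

Cross-terms: -30, -9, -42, -6, -1, 0  ⇒  Σ = -88
Signed area = Σ/2 = -44 (negative ⇒ clockwise traversal).

-44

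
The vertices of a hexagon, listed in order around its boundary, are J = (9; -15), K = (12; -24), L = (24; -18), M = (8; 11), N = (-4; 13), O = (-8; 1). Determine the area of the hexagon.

Σ = (-36) + (360) + (408) + (148) + (100) + (111) = 1091
Area = |Σ|/2 = 545.5.

545.5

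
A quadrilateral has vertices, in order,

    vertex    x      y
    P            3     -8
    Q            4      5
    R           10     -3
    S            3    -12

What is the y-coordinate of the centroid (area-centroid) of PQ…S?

-580/171

Apply the surveyor's formula. First the cross-terms c_i = x_i·y_{i+1} − x_{i+1}·y_i:
  47, -62, -111, 12  ⇒  2A = -114, A = -57.
Then Σ (y_i + y_{i+1})·c_i = 1160, so ȳ = 1160 / (6·(-57)) = -580/171.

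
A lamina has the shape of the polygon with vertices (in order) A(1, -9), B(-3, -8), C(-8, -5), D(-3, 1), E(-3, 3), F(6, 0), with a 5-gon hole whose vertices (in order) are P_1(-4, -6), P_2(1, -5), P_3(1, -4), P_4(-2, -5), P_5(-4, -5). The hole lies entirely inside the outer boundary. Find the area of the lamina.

Outer boundary:
Σ = (-35) + (-49) + (-23) + (-6) + (-18) + (-54) = -185
Area = |Σ|/2 = 92.5.
Hole:
Cross-terms: 26, 1, -13, -10, 4  ⇒  Σ = 8
Area = |Σ|/2 = 4.
Net area = 92.5 − 4 = 88.5.

88.5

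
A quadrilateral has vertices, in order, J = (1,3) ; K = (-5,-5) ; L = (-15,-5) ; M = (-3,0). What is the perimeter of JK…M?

|JK| = √((-6)² + (-8)²) = √100 = 10
|KL| = √((-10)² + (0)²) = √100 = 10
|LM| = √((12)² + (5)²) = √169 = 13
|MJ| = √((4)² + (3)²) = √25 = 5
Perimeter = 10 + 10 + 13 + 5 = 38.

38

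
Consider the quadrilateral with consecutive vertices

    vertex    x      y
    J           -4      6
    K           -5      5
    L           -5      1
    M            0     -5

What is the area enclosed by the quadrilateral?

17.5

Cross-terms: 10, 20, 25, -20  ⇒  Σ = 35
Area = |Σ|/2 = 17.5.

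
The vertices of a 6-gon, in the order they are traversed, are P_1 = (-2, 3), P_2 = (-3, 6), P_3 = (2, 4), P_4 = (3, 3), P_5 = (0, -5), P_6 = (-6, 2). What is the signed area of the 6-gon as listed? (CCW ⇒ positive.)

Σ = (-3) + (-24) + (-6) + (-15) + (-30) + (-14) = -92
Signed area = Σ/2 = -46 (negative ⇒ clockwise traversal).

-46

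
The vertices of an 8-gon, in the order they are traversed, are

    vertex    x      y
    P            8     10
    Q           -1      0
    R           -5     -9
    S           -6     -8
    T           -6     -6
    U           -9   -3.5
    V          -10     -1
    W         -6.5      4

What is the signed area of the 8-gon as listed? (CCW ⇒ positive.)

-104.75

Apply Gauss's area formula: 2A = Σ (x_i·y_{i+1} − x_{i+1}·y_i), indices taken mod 8.
P→Q: (8)(0) − (-1)(10) = 10
Q→R: (-1)(-9) − (-5)(0) = 9
R→S: (-5)(-8) − (-6)(-9) = -14
S→T: (-6)(-6) − (-6)(-8) = -12
T→U: (-6)(-3.5) − (-9)(-6) = -33
U→V: (-9)(-1) − (-10)(-3.5) = -26
V→W: (-10)(4) − (-6.5)(-1) = -46.5
W→P: (-6.5)(10) − (8)(4) = -97
Σ = -209.5
Signed area = Σ/2 = -104.75 (negative ⇒ clockwise traversal).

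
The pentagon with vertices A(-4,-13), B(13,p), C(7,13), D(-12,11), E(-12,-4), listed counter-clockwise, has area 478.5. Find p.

Write out the shoelace sum; only the two edges meeting at B involve p:
2·Area = [((-4)·p − 13·(-13)) + (13·13 − 7·p)] + 553
       = -11·p + 891 = 957
⇒ p = -6.

-6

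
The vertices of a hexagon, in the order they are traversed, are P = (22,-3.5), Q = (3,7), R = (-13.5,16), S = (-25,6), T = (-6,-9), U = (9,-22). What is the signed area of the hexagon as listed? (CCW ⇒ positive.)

776.25

Apply the shoelace (surveyor's) formula: 2A = Σ (x_i·y_{i+1} − x_{i+1}·y_i), indices taken mod 6.
P→Q: (22)(7) − (3)(-3.5) = 164.5
Q→R: (3)(16) − (-13.5)(7) = 142.5
R→S: (-13.5)(6) − (-25)(16) = 319
S→T: (-25)(-9) − (-6)(6) = 261
T→U: (-6)(-22) − (9)(-9) = 213
U→P: (9)(-3.5) − (22)(-22) = 452.5
Σ = 1552.5
Signed area = Σ/2 = 776.25 (positive ⇒ counter-clockwise traversal).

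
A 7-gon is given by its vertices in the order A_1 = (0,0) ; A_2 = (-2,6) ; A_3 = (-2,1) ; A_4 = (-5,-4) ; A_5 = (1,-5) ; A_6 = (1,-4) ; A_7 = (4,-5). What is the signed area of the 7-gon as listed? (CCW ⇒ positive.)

32

A_1→A_2: (0)(6) − (-2)(0) = 0
A_2→A_3: (-2)(1) − (-2)(6) = 10
A_3→A_4: (-2)(-4) − (-5)(1) = 13
A_4→A_5: (-5)(-5) − (1)(-4) = 29
A_5→A_6: (1)(-4) − (1)(-5) = 1
A_6→A_7: (1)(-5) − (4)(-4) = 11
A_7→A_1: (4)(0) − (0)(-5) = 0
Σ = 64
Signed area = Σ/2 = 32 (positive ⇒ counter-clockwise traversal).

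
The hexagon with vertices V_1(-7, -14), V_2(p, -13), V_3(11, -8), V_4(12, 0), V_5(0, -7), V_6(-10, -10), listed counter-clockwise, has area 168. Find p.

15

The doubled signed area Σ (x_i y_{i+1} − x_{i+1} y_i) is linear in p.
With p=0 it equals 246; the coefficient of p is 6 (from the two edges through V_2).
So 6·p + 246 = 2·168 = 336 ⇒ p = 15.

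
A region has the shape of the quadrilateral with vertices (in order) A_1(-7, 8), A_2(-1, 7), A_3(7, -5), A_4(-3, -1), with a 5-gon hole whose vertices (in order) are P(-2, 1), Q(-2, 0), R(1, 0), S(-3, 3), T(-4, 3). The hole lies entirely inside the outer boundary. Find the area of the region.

64

Outer boundary:
Σ = (-41) + (-44) + (-22) + (-31) = -138
Area = |Σ|/2 = 69.
Hole:
Σ = (2) + (0) + (3) + (3) + (2) = 10
Area = |Σ|/2 = 5.
Net area = 69 − 5 = 64.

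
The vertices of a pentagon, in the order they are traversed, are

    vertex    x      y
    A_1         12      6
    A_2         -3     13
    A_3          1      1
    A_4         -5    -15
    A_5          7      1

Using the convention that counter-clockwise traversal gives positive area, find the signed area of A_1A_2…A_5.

139

Apply the shoelace formula: 2A = Σ (x_i·y_{i+1} − x_{i+1}·y_i), indices taken mod 5.
Σ = (174) + (-16) + (-10) + (100) + (30) = 278
Signed area = Σ/2 = 139 (positive ⇒ counter-clockwise traversal).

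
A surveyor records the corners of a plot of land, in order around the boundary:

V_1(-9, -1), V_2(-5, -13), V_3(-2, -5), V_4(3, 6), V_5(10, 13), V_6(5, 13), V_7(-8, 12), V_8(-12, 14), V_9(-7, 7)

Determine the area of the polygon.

219

Apply the shoelace formula: 2A = Σ (x_i·y_{i+1} − x_{i+1}·y_i), indices taken mod 9.
V_1→V_2: (-9)(-13) − (-5)(-1) = 112
V_2→V_3: (-5)(-5) − (-2)(-13) = -1
V_3→V_4: (-2)(6) − (3)(-5) = 3
V_4→V_5: (3)(13) − (10)(6) = -21
V_5→V_6: (10)(13) − (5)(13) = 65
V_6→V_7: (5)(12) − (-8)(13) = 164
V_7→V_8: (-8)(14) − (-12)(12) = 32
V_8→V_9: (-12)(7) − (-7)(14) = 14
V_9→V_1: (-7)(-1) − (-9)(7) = 70
Σ = 438
Area = |Σ|/2 = 219.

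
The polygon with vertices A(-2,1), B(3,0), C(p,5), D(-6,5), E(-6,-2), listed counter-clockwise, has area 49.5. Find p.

5

Write out the shoelace sum; only the two edges meeting at C involve p:
2·Area = [(3·5 − p·0) + (p·5 − (-6)·5)] + 29
       = 5·p + 74 = 99
⇒ p = 5.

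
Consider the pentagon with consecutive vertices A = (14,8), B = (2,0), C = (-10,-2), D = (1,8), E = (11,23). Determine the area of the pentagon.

198.5

Apply the shoelace formula: 2A = Σ (x_i·y_{i+1} − x_{i+1}·y_i), indices taken mod 5.
Cross-terms: -16, -4, -78, -65, -234  ⇒  Σ = -397
Area = |Σ|/2 = 198.5.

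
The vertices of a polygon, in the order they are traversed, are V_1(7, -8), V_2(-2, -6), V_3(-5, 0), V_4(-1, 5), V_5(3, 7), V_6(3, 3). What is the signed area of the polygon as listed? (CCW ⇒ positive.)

-96

Apply the shoelace formula: 2A = Σ (x_i·y_{i+1} − x_{i+1}·y_i), indices taken mod 6.
Cross-terms: -58, -30, -25, -22, -12, -45  ⇒  Σ = -192
Signed area = Σ/2 = -96 (negative ⇒ clockwise traversal).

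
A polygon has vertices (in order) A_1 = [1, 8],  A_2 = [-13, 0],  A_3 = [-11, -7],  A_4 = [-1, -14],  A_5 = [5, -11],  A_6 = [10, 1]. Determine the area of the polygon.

Apply the shoelace formula: 2A = Σ (x_i·y_{i+1} − x_{i+1}·y_i), indices taken mod 6.
Σ = (104) + (91) + (147) + (81) + (115) + (79) = 617
Area = |Σ|/2 = 308.5.

308.5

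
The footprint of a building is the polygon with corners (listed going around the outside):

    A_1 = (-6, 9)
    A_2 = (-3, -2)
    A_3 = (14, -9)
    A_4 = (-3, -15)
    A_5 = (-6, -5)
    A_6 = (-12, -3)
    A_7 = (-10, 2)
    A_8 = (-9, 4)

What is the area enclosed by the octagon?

196.5

Apply the shoelace (surveyor's) formula: 2A = Σ (x_i·y_{i+1} − x_{i+1}·y_i), indices taken mod 8.
Cross-terms: 39, 55, -237, -75, -42, -54, -22, -57  ⇒  Σ = -393
Area = |Σ|/2 = 196.5.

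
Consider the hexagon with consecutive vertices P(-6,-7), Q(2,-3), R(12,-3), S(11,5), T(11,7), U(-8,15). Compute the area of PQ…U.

Apply Gauss's area formula: 2A = Σ (x_i·y_{i+1} − x_{i+1}·y_i), indices taken mod 6.
Σ = (32) + (30) + (93) + (22) + (221) + (146) = 544
Area = |Σ|/2 = 272.

272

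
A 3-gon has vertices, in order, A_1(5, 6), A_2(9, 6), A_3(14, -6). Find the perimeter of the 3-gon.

32

|A_1A_2| = √((4)² + (0)²) = √16 = 4
|A_2A_3| = √((5)² + (-12)²) = √169 = 13
|A_3A_1| = √((-9)² + (12)²) = √225 = 15
Perimeter = 4 + 13 + 15 = 32.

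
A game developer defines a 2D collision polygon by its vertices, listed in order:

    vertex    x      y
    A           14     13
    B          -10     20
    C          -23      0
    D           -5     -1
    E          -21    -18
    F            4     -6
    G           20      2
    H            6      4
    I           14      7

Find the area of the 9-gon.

713

Apply the surveyor's formula: 2A = Σ (x_i·y_{i+1} − x_{i+1}·y_i), indices taken mod 9.
Σ = (410) + (460) + (23) + (69) + (198) + (128) + (68) + (-14) + (84) = 1426
Area = |Σ|/2 = 713.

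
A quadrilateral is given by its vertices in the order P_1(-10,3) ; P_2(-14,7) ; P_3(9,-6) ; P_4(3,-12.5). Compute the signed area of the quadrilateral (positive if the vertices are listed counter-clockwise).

Σ = (-28) + (21) + (-94.5) + (-116) = -217.5
Signed area = Σ/2 = -108.75 (negative ⇒ clockwise traversal).

-108.75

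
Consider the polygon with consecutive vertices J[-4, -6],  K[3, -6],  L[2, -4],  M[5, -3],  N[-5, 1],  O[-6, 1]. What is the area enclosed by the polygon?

43.5

Σ = (42) + (0) + (14) + (-10) + (1) + (40) = 87
Area = |Σ|/2 = 43.5.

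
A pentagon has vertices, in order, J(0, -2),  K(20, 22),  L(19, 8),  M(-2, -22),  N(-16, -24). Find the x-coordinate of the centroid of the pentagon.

Apply the surveyor's formula. First the cross-terms c_i = x_i·y_{i+1} − x_{i+1}·y_i:
  40, -258, -402, -304, 32  ⇒  2A = -892, A = -446.
Then Σ (x_i + x_{i+1})·c_i = -11136, so x̄ = -11136 / (6·(-446)) = 928/223.

928/223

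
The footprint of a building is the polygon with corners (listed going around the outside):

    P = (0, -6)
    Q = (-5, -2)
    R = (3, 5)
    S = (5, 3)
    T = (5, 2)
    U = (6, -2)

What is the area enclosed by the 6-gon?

Σ = (-30) + (-19) + (-16) + (-5) + (-22) + (-36) = -128
Area = |Σ|/2 = 64.

64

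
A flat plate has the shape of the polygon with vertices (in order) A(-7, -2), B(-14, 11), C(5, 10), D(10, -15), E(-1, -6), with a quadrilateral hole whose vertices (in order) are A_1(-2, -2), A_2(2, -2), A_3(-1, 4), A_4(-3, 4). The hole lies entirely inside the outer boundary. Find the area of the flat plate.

Outer boundary:
Apply the shoelace (surveyor's) formula: 2A = Σ (x_i·y_{i+1} − x_{i+1}·y_i), indices taken mod 5.
Cross-terms: -105, -195, -175, -75, -40  ⇒  Σ = -590
Area = |Σ|/2 = 295.
Hole:
Apply the surveyor's formula: 2A = Σ (x_i·y_{i+1} − x_{i+1}·y_i), indices taken mod 4.
Σ = (8) + (6) + (8) + (14) = 36
Area = |Σ|/2 = 18.
Net area = 295 − 18 = 277.

277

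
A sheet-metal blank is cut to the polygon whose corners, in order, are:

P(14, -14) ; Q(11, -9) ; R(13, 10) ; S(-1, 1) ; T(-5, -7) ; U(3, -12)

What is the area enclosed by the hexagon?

248.5

Apply the surveyor's formula: 2A = Σ (x_i·y_{i+1} − x_{i+1}·y_i), indices taken mod 6.
Σ = (28) + (227) + (23) + (12) + (81) + (126) = 497
Area = |Σ|/2 = 248.5.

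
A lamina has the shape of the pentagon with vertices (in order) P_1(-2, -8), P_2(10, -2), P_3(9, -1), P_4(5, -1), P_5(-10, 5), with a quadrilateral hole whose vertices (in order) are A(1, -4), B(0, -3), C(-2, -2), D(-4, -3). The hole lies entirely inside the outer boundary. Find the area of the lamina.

Outer boundary:
Apply the shoelace (surveyor's) formula: 2A = Σ (x_i·y_{i+1} − x_{i+1}·y_i), indices taken mod 5.
Cross-terms: 84, 8, -4, 15, 90  ⇒  Σ = 193
Area = |Σ|/2 = 96.5.
Hole:
A→B: (1)(-3) − (0)(-4) = -3
B→C: (0)(-2) − (-2)(-3) = -6
C→D: (-2)(-3) − (-4)(-2) = -2
D→A: (-4)(-4) − (1)(-3) = 19
Σ = 8
Area = |Σ|/2 = 4.
Net area = 96.5 − 4 = 92.5.

92.5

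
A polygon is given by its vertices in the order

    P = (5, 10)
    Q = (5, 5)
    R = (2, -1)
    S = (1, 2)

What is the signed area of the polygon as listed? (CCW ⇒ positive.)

Apply the surveyor's formula: 2A = Σ (x_i·y_{i+1} − x_{i+1}·y_i), indices taken mod 4.
Σ = (-25) + (-15) + (5) + (0) = -35
Signed area = Σ/2 = -17.5 (negative ⇒ clockwise traversal).

-17.5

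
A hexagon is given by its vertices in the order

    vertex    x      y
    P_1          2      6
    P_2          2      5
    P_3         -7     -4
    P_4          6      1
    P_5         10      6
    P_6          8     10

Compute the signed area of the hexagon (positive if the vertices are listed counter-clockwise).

Apply the shoelace formula: 2A = Σ (x_i·y_{i+1} − x_{i+1}·y_i), indices taken mod 6.
Cross-terms: -2, 27, 17, 26, 52, 28  ⇒  Σ = 148
Signed area = Σ/2 = 74 (positive ⇒ counter-clockwise traversal).

74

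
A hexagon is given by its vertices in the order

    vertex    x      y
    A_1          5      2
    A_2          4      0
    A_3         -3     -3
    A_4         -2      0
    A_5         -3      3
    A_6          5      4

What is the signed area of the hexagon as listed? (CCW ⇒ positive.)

Cross-terms: -8, -12, -6, -6, -27, -10  ⇒  Σ = -69
Signed area = Σ/2 = -34.5 (negative ⇒ clockwise traversal).

-34.5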